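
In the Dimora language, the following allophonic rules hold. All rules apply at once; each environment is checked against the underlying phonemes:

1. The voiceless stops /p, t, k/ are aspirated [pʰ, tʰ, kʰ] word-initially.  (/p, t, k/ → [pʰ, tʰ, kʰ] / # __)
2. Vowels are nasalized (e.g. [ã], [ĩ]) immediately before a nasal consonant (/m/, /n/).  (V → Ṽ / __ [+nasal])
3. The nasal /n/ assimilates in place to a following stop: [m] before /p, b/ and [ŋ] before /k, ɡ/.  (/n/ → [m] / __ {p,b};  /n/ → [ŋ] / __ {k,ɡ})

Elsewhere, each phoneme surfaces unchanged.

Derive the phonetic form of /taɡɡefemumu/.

[tʰaɡɡefẽmũmu]

/t/ — word-initial, word-initially — surfaces as [tʰ] (rule 1).
/a/ — between /t/ and /ɡ/; rule 2 does not apply here → [a].
/ɡ/ (between /a/ and /ɡ/): no rule targets it → [ɡ].
/ɡ/ (between /ɡ/ and /e/): no rule targets it → [ɡ].
/e/ (between /ɡ/ and /f/) fails the environment for rule 2, so it stays [e].
/f/ — not in any rule's target class → [f].
Rule 2 applies to /e/ (between /f/ and /m/: before a nasal consonant) → [ẽ].
/m/ — not in any rule's target class → [m].
/u/ — between /m/ and /m/, before a nasal consonant — surfaces as [ũ] (rule 2).
/m/ stays [m].
/u/ (word-final): rule 2 targets it, but not before a nasal consonant → unchanged [u].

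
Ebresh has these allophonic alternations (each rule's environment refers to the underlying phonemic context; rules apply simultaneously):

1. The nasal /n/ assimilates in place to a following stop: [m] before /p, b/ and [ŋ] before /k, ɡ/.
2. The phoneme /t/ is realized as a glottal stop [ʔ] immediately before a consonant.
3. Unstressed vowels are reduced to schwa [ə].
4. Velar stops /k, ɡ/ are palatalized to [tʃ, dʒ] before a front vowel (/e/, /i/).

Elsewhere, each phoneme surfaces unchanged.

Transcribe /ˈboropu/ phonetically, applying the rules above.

[ˈborəpə]

/o/ (between /b/ and /r/): rule 3 targets it, but not in an unstressed syllable → unchanged [o].
/o/ — between /r/ and /p/, in an unstressed syllable — surfaces as [ə] (rule 3).
/u/ (word-final) occurs in an unstressed syllable → [ə] by rule 3.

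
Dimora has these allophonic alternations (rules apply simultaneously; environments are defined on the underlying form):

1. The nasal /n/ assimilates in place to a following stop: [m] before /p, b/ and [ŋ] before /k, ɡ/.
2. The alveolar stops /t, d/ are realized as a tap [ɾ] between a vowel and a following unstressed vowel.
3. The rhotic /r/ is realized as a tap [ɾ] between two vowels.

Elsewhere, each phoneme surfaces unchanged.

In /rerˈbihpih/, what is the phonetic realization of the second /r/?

/r/ (between /e/ and /b/) fails the environment for rule 3, so it stays [r].

[r]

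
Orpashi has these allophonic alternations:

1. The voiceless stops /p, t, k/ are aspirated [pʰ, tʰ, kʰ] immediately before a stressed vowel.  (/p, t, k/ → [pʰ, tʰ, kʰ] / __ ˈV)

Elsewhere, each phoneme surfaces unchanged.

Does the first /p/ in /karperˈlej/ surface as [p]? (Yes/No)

Yes

/p/ (between /r/ and /e/) is in the target of rule 1 but the environment (immediately before a stressed vowel) is not met → [p].
The actual realization is [p], which matches [p].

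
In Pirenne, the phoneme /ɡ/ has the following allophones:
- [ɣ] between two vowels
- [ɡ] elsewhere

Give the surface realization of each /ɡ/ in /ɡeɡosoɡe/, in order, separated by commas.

Occurrence 1 (position 1): no conditioning environment matches → elsewhere allophone [ɡ].
Occurrence 2 (position 3): between two vowels → [ɣ].
Occurrence 3 (position 7): between two vowels → [ɣ].

[ɡ], [ɣ], [ɣ]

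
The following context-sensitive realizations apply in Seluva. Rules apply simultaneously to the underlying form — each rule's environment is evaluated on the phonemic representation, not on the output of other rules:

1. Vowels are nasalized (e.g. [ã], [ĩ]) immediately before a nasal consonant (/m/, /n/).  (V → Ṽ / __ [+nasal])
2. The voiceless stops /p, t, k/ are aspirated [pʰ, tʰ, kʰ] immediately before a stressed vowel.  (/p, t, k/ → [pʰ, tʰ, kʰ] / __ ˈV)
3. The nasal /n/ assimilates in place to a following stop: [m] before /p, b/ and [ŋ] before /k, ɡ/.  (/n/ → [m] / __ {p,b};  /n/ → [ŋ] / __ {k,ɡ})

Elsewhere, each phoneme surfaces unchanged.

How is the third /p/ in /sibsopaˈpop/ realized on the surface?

/p/ — word-final; rule 2 does not apply here → [p].

[p]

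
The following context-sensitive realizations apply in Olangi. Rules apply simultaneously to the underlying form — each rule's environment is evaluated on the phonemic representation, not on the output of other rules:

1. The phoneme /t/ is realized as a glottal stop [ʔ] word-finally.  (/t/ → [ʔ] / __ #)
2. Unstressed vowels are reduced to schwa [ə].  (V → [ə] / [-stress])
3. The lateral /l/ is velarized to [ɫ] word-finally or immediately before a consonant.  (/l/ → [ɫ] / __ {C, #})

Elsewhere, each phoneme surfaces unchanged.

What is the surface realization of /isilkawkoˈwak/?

/i/ (word-initial) occurs in an unstressed syllable → [ə] by rule 2.
/s/ (between /i/ and /i/): no rule targets it → [s].
/i/ meets the environment for rule 2 (in an unstressed syllable) → [ə].
/l/ (between /i/ and /k/) occurs word-finally or immediately before a consonant → [ɫ] by rule 3.
/k/ — not in any rule's target class → [k].
/a/ (between /k/ and /w/) occurs in an unstressed syllable → [ə] by rule 2.
/w/ stays [w].
/k/ (between /w/ and /o/) is unaffected → [k].
Rule 2 applies to /o/ (between /k/ and /w/: in an unstressed syllable) → [ə].
/w/ (between /o/ and /a/) is unaffected → [w].
/a/ (between /w/ and /k/): rule 2 targets it, but not in an unstressed syllable → unchanged [a].
/k/ — not in any rule's target class → [k].

[əsəɫkəwkəˈwak]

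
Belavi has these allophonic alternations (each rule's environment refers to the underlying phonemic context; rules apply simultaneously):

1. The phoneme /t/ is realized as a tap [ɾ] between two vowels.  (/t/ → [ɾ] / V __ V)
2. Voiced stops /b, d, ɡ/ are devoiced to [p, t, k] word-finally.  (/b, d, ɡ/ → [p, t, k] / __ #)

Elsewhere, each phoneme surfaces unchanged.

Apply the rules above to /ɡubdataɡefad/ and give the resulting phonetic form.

[ɡubdaɾaɡefat]

/ɡ/ (word-initial) fails the environment for rule 2, so it stays [ɡ].
/b/ — between /u/ and /d/; rule 2 does not apply here → [b].
/d/ (between /b/ and /a/) is in the target of rule 2 but the environment (word-finally) is not met → [d].
/t/ (between /a/ and /a/): between two vowels, so rule 1 applies → [ɾ].
/ɡ/ — between /a/ and /e/; rule 2 does not apply here → [ɡ].
/d/ (word-final) occurs word-finally → [t] by rule 2.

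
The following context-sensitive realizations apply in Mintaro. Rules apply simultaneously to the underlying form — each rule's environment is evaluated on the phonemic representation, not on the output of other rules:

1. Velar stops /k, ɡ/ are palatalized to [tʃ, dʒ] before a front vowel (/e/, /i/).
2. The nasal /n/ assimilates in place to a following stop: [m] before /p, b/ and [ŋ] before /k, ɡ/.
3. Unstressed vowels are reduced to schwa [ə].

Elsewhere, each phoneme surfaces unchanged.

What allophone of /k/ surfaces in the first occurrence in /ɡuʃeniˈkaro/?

[k]

/k/ (between /i/ and /a/): rule 1 targets it, but not before a front vowel → unchanged [k].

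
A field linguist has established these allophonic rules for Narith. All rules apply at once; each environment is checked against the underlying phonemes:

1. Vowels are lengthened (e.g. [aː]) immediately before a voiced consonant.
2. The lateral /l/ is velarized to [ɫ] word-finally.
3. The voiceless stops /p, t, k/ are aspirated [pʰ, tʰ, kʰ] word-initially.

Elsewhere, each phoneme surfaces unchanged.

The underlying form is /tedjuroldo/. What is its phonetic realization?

[tʰeːdjuːroːldo]

/t/ (word-initial) occurs word-initially → [tʰ] by rule 3.
/e/ (between /t/ and /d/): before a voiced consonant, so rule 1 applies → [eː].
/u/ (between /j/ and /r/): before a voiced consonant, so rule 1 applies → [uː].
Rule 1 applies to /o/ (between /r/ and /l/: before a voiced consonant) → [oː].
/l/ — between /o/ and /d/; rule 2 does not apply here → [l].
/o/ — word-final; rule 1 does not apply here → [o].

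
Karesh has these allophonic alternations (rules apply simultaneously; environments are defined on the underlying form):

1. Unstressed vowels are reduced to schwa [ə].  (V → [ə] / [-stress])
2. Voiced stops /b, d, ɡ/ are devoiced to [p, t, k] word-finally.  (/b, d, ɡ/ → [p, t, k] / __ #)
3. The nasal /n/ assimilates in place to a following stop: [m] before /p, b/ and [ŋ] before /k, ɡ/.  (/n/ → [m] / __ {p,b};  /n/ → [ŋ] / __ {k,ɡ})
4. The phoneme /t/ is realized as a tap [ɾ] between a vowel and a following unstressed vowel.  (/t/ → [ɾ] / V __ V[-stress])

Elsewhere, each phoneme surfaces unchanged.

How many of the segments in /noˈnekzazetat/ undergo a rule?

Segments that undergo a rule: /o/ → [ə] (rule 1); /a/ → [ə] (rule 1); /e/ → [ə] (rule 1); /t/ → [ɾ] (rule 4); /a/ → [ə] (rule 1).
All other segments surface unchanged.

5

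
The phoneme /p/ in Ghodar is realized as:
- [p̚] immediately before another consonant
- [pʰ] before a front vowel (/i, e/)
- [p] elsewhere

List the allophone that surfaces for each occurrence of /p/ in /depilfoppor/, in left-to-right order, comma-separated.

Occurrence 1 (position 3): before a front vowel (/i, e/) → [pʰ].
Occurrence 2 (position 8): immediately before another consonant → [p̚].
Occurrence 3 (position 9): no conditioning environment matches → elsewhere allophone [p].

[pʰ], [p̚], [p]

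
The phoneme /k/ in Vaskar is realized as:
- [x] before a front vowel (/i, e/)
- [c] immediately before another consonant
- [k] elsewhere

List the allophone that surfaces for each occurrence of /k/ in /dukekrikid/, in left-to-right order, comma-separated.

[x], [c], [x]

Occurrence 1 (position 3): before a front vowel (/i, e/) → [x].
Occurrence 2 (position 5): immediately before another consonant → [c].
Occurrence 3 (position 8): before a front vowel (/i, e/) → [x].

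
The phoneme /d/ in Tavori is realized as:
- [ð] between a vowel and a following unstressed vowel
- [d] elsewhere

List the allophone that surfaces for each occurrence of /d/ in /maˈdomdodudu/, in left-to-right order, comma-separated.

[d], [d], [ð], [ð]

Occurrence 1 (position 3): no conditioning environment matches → elsewhere allophone [d].
Occurrence 2 (position 6): no conditioning environment matches → elsewhere allophone [d].
Occurrence 3 (position 8): between a vowel and a following unstressed vowel → [ð].
Occurrence 4 (position 10): between a vowel and a following unstressed vowel → [ð].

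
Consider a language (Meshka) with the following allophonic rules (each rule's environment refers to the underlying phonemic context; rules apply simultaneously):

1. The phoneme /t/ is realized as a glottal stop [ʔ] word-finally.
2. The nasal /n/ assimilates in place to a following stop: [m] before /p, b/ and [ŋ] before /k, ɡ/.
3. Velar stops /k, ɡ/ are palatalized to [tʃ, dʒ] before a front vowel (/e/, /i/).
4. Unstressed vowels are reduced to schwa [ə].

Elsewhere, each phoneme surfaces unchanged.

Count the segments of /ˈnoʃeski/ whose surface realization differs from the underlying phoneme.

3

Segments that undergo a rule: /e/ → [ə] (rule 4); /k/ → [tʃ] (rule 3); /i/ → [ə] (rule 4).
All other segments surface unchanged.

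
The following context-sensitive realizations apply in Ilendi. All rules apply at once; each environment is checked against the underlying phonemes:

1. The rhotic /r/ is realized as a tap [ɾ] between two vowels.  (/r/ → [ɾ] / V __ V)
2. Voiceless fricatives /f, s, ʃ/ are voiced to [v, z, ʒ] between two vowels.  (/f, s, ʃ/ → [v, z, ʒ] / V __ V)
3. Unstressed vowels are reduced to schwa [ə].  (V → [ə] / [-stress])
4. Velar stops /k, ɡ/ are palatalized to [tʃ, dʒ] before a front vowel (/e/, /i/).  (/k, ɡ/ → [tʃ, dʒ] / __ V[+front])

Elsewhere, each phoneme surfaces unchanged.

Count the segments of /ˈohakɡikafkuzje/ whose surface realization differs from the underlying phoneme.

6

Segments that undergo a rule: /a/ → [ə] (rule 3); /ɡ/ → [dʒ] (rule 4); /i/ → [ə] (rule 3); /a/ → [ə] (rule 3); /u/ → [ə] (rule 3); /e/ → [ə] (rule 3).
All other segments surface unchanged.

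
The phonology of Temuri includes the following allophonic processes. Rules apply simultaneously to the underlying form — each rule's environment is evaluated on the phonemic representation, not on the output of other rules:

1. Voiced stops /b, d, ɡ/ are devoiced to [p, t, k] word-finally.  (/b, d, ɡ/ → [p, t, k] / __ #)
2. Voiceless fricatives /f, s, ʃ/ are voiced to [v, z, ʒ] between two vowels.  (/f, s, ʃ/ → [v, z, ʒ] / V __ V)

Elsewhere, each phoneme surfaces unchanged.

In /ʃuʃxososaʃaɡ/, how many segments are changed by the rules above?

4

Segments that undergo a rule: /s/ → [z] (rule 2); /s/ → [z] (rule 2); /ʃ/ → [ʒ] (rule 2); /ɡ/ → [k] (rule 1).
All other segments surface unchanged.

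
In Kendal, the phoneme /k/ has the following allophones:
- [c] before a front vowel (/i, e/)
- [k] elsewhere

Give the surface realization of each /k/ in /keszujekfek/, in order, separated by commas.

Occurrence 1 (position 1): before a front vowel → [c].
Occurrence 2 (position 8): no conditioning environment matches → elsewhere allophone [k].
Occurrence 3 (position 11): no conditioning environment matches → elsewhere allophone [k].

[c], [k], [k]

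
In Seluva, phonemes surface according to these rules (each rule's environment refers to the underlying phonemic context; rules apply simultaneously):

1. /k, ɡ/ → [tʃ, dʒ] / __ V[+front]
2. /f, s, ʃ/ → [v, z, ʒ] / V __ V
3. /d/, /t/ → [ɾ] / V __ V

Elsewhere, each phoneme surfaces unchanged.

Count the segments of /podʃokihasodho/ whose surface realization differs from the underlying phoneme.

Segments that undergo a rule: /k/ → [tʃ] (rule 1); /s/ → [z] (rule 2).
All other segments surface unchanged.

2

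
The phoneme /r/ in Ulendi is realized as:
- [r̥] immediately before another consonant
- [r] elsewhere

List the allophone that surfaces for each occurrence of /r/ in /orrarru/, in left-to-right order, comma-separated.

Occurrence 1 (position 2): immediately before another consonant → [r̥].
Occurrence 2 (position 3): no conditioning environment matches → elsewhere allophone [r].
Occurrence 3 (position 5): immediately before another consonant → [r̥].
Occurrence 4 (position 6): no conditioning environment matches → elsewhere allophone [r].

[r̥], [r], [r̥], [r]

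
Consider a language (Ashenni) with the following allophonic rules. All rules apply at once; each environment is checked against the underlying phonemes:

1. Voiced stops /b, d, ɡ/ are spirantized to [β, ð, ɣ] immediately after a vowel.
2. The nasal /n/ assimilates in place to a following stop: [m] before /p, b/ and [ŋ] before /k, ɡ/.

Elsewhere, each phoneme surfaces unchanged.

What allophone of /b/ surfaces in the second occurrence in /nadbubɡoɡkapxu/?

[β]

/b/ (between /u/ and /ɡ/) occurs immediately after a vowel → [β] by rule 1.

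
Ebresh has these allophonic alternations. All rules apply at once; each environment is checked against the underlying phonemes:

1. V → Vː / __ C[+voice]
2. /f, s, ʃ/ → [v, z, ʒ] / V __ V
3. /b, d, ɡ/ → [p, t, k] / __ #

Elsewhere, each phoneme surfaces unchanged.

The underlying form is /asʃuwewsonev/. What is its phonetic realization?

/a/ (word-initial) fails the environment for rule 1, so it stays [a].
/s/ (between /a/ and /ʃ/) is in the target of rule 2 but the environment (between two vowels) is not met → [s].
/ʃ/ (between /s/ and /u/) fails the environment for rule 2, so it stays [ʃ].
/u/ (between /ʃ/ and /w/) occurs before a voiced consonant → [uː] by rule 1.
/w/ stays [w].
/e/ — between /w/ and /w/, before a voiced consonant — surfaces as [eː] (rule 1).
/w/ stays [w].
/s/ (between /w/ and /o/) fails the environment for rule 2, so it stays [s].
/o/ meets the environment for rule 1 (before a voiced consonant) → [oː].
/n/ (between /o/ and /e/) is unaffected → [n].
Rule 1 applies to /e/ (between /n/ and /v/: before a voiced consonant) → [eː].
/v/ — not in any rule's target class → [v].

[asʃuːweːwsoːneːv]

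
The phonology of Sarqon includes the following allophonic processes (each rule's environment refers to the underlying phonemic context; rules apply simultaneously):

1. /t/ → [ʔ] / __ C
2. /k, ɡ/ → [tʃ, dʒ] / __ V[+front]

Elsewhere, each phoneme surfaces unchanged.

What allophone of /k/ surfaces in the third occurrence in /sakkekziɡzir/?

[k]

/k/ (between /e/ and /z/): rule 2 targets it, but not before a front vowel → unchanged [k].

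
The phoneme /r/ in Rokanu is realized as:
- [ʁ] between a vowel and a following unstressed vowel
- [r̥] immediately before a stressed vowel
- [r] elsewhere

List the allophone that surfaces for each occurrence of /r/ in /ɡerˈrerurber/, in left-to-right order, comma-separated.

[r], [r̥], [ʁ], [r], [r]

Occurrence 1 (position 3): no conditioning environment matches → elsewhere allophone [r].
Occurrence 2 (position 4): immediately before a stressed vowel → [r̥].
Occurrence 3 (position 6): between a vowel and a following unstressed vowel → [ʁ].
Occurrence 4 (position 8): no conditioning environment matches → elsewhere allophone [r].
Occurrence 5 (position 11): no conditioning environment matches → elsewhere allophone [r].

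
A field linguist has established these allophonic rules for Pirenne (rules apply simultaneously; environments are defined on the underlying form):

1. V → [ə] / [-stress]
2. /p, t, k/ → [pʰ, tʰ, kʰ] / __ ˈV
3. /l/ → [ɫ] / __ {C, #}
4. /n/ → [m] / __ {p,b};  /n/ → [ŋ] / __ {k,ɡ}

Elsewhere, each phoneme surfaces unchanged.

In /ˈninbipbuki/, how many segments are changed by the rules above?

Segments that undergo a rule: /n/ → [m] (rule 4); /i/ → [ə] (rule 1); /u/ → [ə] (rule 1); /i/ → [ə] (rule 1).
All other segments surface unchanged.

4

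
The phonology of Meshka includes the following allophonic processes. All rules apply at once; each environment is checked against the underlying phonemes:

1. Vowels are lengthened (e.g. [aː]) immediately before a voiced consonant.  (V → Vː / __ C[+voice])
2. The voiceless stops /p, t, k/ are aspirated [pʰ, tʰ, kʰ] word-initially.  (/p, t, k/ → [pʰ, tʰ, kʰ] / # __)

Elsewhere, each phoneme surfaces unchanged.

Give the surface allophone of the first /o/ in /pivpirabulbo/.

[o]

/o/ (word-final): rule 1 targets it, but not before a voiced consonant → unchanged [o].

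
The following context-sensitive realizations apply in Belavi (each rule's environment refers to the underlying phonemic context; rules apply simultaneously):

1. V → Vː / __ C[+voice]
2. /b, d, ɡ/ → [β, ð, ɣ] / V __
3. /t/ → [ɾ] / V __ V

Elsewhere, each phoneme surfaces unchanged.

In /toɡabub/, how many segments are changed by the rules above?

Segments that undergo a rule: /o/ → [oː] (rule 1); /ɡ/ → [ɣ] (rule 2); /a/ → [aː] (rule 1); /b/ → [β] (rule 2); /u/ → [uː] (rule 1); /b/ → [β] (rule 2).
All other segments surface unchanged.

6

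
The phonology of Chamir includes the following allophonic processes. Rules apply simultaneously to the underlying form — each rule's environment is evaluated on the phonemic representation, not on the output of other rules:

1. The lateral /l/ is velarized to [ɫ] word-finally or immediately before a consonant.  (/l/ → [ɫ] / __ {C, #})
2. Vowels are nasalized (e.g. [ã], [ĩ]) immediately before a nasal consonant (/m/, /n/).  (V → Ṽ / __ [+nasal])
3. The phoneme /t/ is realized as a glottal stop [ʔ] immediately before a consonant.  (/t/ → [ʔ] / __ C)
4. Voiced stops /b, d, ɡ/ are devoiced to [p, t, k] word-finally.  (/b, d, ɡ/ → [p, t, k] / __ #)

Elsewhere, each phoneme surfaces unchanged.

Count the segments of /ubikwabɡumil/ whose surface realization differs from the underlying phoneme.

Segments that undergo a rule: /u/ → [ũ] (rule 2); /l/ → [ɫ] (rule 1).
All other segments surface unchanged.

2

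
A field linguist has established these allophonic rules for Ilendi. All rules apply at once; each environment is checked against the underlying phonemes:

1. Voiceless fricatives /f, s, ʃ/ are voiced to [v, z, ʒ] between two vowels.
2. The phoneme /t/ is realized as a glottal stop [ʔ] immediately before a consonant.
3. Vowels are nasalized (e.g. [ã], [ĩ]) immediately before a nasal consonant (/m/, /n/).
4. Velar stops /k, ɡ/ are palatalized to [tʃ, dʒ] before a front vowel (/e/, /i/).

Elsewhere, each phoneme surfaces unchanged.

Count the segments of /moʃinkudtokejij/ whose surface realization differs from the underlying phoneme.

Segments that undergo a rule: /ʃ/ → [ʒ] (rule 1); /i/ → [ĩ] (rule 3); /k/ → [tʃ] (rule 4).
All other segments surface unchanged.

3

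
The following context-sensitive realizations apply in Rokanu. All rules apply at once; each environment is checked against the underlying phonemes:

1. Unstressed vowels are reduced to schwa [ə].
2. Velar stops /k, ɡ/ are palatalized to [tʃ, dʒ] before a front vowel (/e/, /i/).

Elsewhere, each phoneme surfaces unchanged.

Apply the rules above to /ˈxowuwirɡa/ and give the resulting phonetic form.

[ˈxowəwərɡə]

/x/ stays [x].
/o/ (between /x/ and /w/): rule 1 targets it, but not in an unstressed syllable → unchanged [o].
/w/ stays [w].
Rule 1 applies to /u/ (between /w/ and /w/: in an unstressed syllable) → [ə].
/w/ — not in any rule's target class → [w].
/i/ — between /w/ and /r/, in an unstressed syllable — surfaces as [ə] (rule 1).
/r/ (between /i/ and /ɡ/): no rule targets it → [r].
/ɡ/ (between /r/ and /a/): rule 2 targets it, but not before a front vowel → unchanged [ɡ].
/a/ — word-final, in an unstressed syllable — surfaces as [ə] (rule 1).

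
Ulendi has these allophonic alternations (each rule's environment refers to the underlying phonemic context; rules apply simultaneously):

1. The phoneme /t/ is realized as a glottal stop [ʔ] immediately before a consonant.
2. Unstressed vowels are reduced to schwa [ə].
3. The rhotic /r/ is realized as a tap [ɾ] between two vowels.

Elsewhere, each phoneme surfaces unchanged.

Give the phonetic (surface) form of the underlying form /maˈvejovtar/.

[məˈvejəvtər]

/m/ (word-initial) is unaffected → [m].
/a/ meets the environment for rule 2 (in an unstressed syllable) → [ə].
/v/ (between /a/ and /e/) is unaffected → [v].
/e/ (between /v/ and /j/) is in the target of rule 2 but the environment (in an unstressed syllable) is not met → [e].
/j/ (between /e/ and /o/) is unaffected → [j].
/o/ (between /j/ and /v/): in an unstressed syllable, so rule 2 applies → [ə].
/v/ stays [v].
/t/ (between /v/ and /a/) fails the environment for rule 1, so it stays [t].
/a/ meets the environment for rule 2 (in an unstressed syllable) → [ə].
/r/ (word-final) fails the environment for rule 3, so it stays [r].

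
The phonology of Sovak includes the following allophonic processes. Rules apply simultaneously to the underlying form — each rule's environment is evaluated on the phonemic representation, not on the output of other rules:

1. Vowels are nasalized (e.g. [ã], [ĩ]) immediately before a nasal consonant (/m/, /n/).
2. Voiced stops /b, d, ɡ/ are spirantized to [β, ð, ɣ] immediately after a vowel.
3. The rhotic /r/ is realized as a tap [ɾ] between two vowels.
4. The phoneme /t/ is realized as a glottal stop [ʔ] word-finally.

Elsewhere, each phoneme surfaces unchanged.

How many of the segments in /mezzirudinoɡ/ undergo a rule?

Segments that undergo a rule: /r/ → [ɾ] (rule 3); /d/ → [ð] (rule 2); /i/ → [ĩ] (rule 1); /ɡ/ → [ɣ] (rule 2).
All other segments surface unchanged.

4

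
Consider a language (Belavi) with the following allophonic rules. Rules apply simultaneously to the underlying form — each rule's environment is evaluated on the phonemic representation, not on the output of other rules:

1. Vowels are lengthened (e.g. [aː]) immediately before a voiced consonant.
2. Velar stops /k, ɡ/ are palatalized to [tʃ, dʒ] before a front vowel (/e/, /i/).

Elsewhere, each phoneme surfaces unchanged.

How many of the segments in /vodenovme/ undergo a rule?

Segments that undergo a rule: /o/ → [oː] (rule 1); /e/ → [eː] (rule 1); /o/ → [oː] (rule 1).
All other segments surface unchanged.

3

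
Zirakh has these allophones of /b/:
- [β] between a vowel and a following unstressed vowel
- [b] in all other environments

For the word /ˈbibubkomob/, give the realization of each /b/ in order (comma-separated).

Occurrence 1 (position 1): no conditioning environment matches → elsewhere allophone [b].
Occurrence 2 (position 3): between a vowel and a following unstressed vowel → [β].
Occurrence 3 (position 5): no conditioning environment matches → elsewhere allophone [b].
Occurrence 4 (position 10): no conditioning environment matches → elsewhere allophone [b].

[b], [β], [b], [b]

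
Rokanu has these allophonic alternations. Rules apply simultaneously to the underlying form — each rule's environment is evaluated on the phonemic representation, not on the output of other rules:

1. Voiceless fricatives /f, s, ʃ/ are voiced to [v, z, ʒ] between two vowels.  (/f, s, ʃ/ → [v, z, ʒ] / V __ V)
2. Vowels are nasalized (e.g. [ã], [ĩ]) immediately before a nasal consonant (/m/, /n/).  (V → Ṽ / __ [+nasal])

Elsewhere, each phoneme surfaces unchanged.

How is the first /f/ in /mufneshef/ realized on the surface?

[f]

/f/ (between /u/ and /n/) is in the target of rule 1 but the environment (between two vowels) is not met → [f].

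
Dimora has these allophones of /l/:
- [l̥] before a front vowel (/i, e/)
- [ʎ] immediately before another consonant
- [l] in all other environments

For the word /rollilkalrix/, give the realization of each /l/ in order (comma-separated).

Occurrence 1 (position 3): immediately before another consonant → [ʎ].
Occurrence 2 (position 4): before a front vowel (/i, e/) → [l̥].
Occurrence 3 (position 6): immediately before another consonant → [ʎ].
Occurrence 4 (position 9): immediately before another consonant → [ʎ].

[ʎ], [l̥], [ʎ], [ʎ]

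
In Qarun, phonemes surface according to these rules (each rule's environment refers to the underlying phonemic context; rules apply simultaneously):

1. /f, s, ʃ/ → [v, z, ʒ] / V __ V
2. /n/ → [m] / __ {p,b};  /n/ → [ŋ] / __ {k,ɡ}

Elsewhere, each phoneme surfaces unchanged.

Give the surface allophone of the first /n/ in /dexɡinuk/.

[n]

/n/ (between /i/ and /u/) is in the target of rule 2 but the environment (before a labial or velar stop) is not met → [n].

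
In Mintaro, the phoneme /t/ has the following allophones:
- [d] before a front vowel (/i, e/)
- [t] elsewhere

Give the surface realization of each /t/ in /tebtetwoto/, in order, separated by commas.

Occurrence 1 (position 1): before a front vowel (/i, e/) → [d].
Occurrence 2 (position 4): before a front vowel (/i, e/) → [d].
Occurrence 3 (position 6): no conditioning environment matches → elsewhere allophone [t].
Occurrence 4 (position 9): no conditioning environment matches → elsewhere allophone [t].

[d], [d], [t], [t]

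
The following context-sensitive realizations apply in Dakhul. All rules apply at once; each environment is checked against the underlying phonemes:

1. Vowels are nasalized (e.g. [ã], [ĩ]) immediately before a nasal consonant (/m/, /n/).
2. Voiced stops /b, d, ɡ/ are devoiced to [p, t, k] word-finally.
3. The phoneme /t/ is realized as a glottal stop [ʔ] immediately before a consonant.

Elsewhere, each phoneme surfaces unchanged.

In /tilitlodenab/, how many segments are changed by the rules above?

3

Segments that undergo a rule: /t/ → [ʔ] (rule 3); /e/ → [ẽ] (rule 1); /b/ → [p] (rule 2).
All other segments surface unchanged.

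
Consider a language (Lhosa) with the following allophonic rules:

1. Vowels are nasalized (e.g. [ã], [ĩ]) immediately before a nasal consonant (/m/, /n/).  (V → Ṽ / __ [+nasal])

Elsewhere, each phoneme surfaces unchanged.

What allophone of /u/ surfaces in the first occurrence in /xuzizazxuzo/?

[u]

/u/ (between /x/ and /z/) is in the target of rule 1 but the environment (before a nasal consonant) is not met → [u].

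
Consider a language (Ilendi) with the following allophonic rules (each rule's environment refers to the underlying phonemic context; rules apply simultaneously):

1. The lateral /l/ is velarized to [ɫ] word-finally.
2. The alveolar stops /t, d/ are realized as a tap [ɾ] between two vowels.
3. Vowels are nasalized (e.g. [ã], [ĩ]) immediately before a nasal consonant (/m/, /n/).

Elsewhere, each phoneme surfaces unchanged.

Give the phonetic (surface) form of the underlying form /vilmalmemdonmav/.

/v/ (word-initial) is unaffected → [v].
/i/ — between /v/ and /l/; rule 3 does not apply here → [i].
/l/ (between /i/ and /m/) is in the target of rule 1 but the environment (word-finally) is not met → [l].
/m/ — not in any rule's target class → [m].
/a/ (between /m/ and /l/): rule 3 targets it, but not before a nasal consonant → unchanged [a].
/l/ — between /a/ and /m/; rule 1 does not apply here → [l].
/m/ — not in any rule's target class → [m].
/e/ (between /m/ and /m/) occurs before a nasal consonant → [ẽ] by rule 3.
/m/ (between /e/ and /d/): no rule targets it → [m].
/d/ (between /m/ and /o/) fails the environment for rule 2, so it stays [d].
/o/ — between /d/ and /n/, before a nasal consonant — surfaces as [õ] (rule 3).
/n/ (between /o/ and /m/) is unaffected → [n].
/m/ — not in any rule's target class → [m].
/a/ (between /m/ and /v/) is in the target of rule 3 but the environment (before a nasal consonant) is not met → [a].
/v/ (word-final): no rule targets it → [v].

[vilmalmẽmdõnmav]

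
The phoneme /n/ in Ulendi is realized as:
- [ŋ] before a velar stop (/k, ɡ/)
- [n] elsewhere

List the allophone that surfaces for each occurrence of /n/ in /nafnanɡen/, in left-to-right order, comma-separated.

[n], [n], [ŋ], [n]

Occurrence 1 (position 1): no conditioning environment matches → elsewhere allophone [n].
Occurrence 2 (position 4): no conditioning environment matches → elsewhere allophone [n].
Occurrence 3 (position 6): before a velar stop → [ŋ].
Occurrence 4 (position 9): no conditioning environment matches → elsewhere allophone [n].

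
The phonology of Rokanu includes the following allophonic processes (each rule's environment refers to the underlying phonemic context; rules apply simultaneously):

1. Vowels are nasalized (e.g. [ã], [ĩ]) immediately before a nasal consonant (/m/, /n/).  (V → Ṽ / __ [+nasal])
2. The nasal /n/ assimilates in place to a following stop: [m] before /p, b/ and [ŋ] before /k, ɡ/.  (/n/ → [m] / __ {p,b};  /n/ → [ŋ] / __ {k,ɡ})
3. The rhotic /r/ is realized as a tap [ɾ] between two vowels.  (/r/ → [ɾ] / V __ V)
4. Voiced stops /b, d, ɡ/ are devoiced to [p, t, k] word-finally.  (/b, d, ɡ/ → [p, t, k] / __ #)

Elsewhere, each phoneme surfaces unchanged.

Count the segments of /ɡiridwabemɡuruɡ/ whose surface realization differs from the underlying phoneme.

4

Segments that undergo a rule: /r/ → [ɾ] (rule 3); /e/ → [ẽ] (rule 1); /r/ → [ɾ] (rule 3); /ɡ/ → [k] (rule 4).
All other segments surface unchanged.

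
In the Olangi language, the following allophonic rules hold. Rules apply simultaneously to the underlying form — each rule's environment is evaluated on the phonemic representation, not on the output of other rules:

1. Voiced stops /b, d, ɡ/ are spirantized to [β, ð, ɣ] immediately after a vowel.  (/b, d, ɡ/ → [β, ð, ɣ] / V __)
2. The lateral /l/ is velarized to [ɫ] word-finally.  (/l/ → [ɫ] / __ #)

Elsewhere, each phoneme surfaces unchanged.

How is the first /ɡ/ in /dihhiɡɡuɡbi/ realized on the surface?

/ɡ/ (between /i/ and /ɡ/): immediately after a vowel, so rule 1 applies → [ɣ].

[ɣ]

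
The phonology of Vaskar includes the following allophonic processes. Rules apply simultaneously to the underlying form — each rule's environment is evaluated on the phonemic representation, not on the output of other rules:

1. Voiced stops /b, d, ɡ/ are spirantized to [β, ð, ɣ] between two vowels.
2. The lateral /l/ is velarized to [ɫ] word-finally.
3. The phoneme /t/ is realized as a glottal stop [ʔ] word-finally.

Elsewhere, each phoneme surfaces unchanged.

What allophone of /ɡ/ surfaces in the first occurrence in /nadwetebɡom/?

[ɡ]

/ɡ/ (between /b/ and /o/): rule 1 targets it, but not between two vowels → unchanged [ɡ].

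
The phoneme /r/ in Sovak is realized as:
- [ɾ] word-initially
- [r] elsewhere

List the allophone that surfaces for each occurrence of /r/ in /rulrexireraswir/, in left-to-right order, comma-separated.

Occurrence 1 (position 1): word-initially → [ɾ].
Occurrence 2 (position 4): no conditioning environment matches → elsewhere allophone [r].
Occurrence 3 (position 8): no conditioning environment matches → elsewhere allophone [r].
Occurrence 4 (position 10): no conditioning environment matches → elsewhere allophone [r].
Occurrence 5 (position 15): no conditioning environment matches → elsewhere allophone [r].

[ɾ], [r], [r], [r], [r]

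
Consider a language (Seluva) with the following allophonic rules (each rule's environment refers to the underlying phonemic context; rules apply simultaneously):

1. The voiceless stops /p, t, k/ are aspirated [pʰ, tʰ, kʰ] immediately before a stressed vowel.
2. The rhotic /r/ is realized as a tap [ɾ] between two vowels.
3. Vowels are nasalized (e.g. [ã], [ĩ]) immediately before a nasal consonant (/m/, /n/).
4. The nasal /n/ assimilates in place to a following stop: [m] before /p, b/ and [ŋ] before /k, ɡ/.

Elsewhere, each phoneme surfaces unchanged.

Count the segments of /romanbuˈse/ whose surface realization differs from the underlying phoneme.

Segments that undergo a rule: /o/ → [õ] (rule 3); /a/ → [ã] (rule 3); /n/ → [m] (rule 4).
All other segments surface unchanged.

3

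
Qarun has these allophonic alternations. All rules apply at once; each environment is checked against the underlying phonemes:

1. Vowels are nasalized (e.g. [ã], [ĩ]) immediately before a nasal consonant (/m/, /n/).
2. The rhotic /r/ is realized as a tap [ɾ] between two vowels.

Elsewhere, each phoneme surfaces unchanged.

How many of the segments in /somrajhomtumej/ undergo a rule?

3

Segments that undergo a rule: /o/ → [õ] (rule 1); /o/ → [õ] (rule 1); /u/ → [ũ] (rule 1).
All other segments surface unchanged.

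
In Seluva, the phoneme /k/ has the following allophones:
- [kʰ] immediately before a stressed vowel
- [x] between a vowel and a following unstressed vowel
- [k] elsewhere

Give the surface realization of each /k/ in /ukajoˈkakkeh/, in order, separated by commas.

Occurrence 1 (position 2): between a vowel and a following unstressed vowel → [x].
Occurrence 2 (position 6): immediately before a stressed vowel → [kʰ].
Occurrence 3 (position 8): no conditioning environment matches → elsewhere allophone [k].
Occurrence 4 (position 9): no conditioning environment matches → elsewhere allophone [k].

[x], [kʰ], [k], [k]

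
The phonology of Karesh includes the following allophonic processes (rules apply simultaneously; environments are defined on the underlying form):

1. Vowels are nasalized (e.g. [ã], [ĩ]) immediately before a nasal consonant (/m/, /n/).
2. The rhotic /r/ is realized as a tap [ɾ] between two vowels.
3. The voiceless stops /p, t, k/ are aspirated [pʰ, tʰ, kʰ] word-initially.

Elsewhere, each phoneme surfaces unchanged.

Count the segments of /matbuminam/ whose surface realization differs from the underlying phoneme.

Segments that undergo a rule: /u/ → [ũ] (rule 1); /i/ → [ĩ] (rule 1); /a/ → [ã] (rule 1).
All other segments surface unchanged.

3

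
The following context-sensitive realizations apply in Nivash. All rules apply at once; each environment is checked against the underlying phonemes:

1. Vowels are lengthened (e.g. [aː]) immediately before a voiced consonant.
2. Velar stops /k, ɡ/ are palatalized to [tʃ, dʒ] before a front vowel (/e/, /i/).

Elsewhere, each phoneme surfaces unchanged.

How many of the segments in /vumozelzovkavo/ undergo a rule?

5

Segments that undergo a rule: /u/ → [uː] (rule 1); /o/ → [oː] (rule 1); /e/ → [eː] (rule 1); /o/ → [oː] (rule 1); /a/ → [aː] (rule 1).
All other segments surface unchanged.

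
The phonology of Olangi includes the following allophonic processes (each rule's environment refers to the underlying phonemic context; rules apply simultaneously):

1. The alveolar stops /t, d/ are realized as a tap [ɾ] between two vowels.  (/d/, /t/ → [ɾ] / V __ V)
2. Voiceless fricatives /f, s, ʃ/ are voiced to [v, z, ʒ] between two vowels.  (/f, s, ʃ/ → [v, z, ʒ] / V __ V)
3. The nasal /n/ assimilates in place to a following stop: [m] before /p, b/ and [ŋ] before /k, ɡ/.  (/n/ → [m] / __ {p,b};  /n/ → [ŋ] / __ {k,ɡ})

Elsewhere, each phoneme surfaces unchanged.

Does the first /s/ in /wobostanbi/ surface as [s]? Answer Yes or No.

/s/ (between /o/ and /t/): rule 2 targets it, but not between two vowels → unchanged [s].
The actual realization is [s], which matches [s].

Yes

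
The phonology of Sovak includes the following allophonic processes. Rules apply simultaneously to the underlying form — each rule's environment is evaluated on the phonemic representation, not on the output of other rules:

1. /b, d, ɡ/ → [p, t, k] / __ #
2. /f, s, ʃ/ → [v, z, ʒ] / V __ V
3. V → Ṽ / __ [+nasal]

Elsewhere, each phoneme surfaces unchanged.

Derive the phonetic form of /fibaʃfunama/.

/f/ (word-initial) is in the target of rule 2 but the environment (between two vowels) is not met → [f].
/i/ — between /f/ and /b/; rule 3 does not apply here → [i].
/b/ (between /i/ and /a/) fails the environment for rule 1, so it stays [b].
/a/ (between /b/ and /ʃ/) is in the target of rule 3 but the environment (before a nasal consonant) is not met → [a].
/ʃ/ — between /a/ and /f/; rule 2 does not apply here → [ʃ].
/f/ (between /ʃ/ and /u/): rule 2 targets it, but not between two vowels → unchanged [f].
/u/ (between /f/ and /n/) occurs before a nasal consonant → [ũ] by rule 3.
/n/ (between /u/ and /a/) is unaffected → [n].
/a/ meets the environment for rule 3 (before a nasal consonant) → [ã].
/m/ (between /a/ and /a/): no rule targets it → [m].
/a/ (word-final): rule 3 targets it, but not before a nasal consonant → unchanged [a].

[fibaʃfũnãma]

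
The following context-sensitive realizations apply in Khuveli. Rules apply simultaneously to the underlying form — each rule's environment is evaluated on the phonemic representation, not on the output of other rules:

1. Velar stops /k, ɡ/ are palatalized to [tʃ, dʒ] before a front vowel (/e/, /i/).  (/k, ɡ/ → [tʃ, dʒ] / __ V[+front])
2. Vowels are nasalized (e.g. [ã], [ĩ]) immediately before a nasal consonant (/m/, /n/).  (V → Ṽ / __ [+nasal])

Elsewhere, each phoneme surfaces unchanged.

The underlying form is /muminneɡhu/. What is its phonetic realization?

[mũmĩnneɡhu]

/m/ stays [m].
/u/ (between /m/ and /m/) occurs before a nasal consonant → [ũ] by rule 2.
/m/ (between /u/ and /i/) is unaffected → [m].
/i/ (between /m/ and /n/): before a nasal consonant, so rule 2 applies → [ĩ].
/n/ — not in any rule's target class → [n].
/n/ (between /n/ and /e/): no rule targets it → [n].
/e/ (between /n/ and /ɡ/) is in the target of rule 2 but the environment (before a nasal consonant) is not met → [e].
/ɡ/ (between /e/ and /h/): rule 1 targets it, but not before a front vowel → unchanged [ɡ].
/h/ (between /ɡ/ and /u/) is unaffected → [h].
/u/ (word-final): rule 2 targets it, but not before a nasal consonant → unchanged [u].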